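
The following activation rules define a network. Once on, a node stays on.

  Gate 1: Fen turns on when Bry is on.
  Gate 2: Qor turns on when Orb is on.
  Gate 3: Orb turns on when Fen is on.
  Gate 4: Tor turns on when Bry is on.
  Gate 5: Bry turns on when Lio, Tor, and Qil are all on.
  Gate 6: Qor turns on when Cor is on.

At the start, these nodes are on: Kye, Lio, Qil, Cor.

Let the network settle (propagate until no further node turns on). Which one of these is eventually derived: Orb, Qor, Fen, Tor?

Gate 6: Cor on → Qor on.
Orb would need Fen (Gate 3), but Fen never turns on. Fen would need Bry (Gate 1), but Bry never turns on. Tor would need Bry (Gate 4), but Bry never turns on.

Qor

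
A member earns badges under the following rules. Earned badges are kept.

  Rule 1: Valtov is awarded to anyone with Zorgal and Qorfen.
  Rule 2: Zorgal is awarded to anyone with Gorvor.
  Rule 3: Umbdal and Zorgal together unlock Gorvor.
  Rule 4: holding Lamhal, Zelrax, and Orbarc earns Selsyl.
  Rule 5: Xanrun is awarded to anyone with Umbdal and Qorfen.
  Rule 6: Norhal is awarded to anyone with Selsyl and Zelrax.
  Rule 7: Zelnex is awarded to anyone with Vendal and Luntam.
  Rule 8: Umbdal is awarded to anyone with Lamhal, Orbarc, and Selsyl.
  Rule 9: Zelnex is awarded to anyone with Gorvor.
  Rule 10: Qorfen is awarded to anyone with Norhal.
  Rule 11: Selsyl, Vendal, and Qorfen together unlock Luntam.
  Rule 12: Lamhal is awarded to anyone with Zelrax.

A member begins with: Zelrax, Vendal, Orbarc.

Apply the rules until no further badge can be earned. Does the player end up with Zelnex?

With Zelrax, Lamhal is earned (Rule 12).
With Lamhal, Zelrax, and Orbarc, Selsyl is earned (Rule 4).
With Selsyl and Zelrax, Norhal is earned (Rule 6).
With Norhal, Qorfen is earned (Rule 10).
With Selsyl, Vendal, and Qorfen, Luntam is earned (Rule 11).
With Vendal and Luntam, Zelnex is earned (Rule 7).

Yes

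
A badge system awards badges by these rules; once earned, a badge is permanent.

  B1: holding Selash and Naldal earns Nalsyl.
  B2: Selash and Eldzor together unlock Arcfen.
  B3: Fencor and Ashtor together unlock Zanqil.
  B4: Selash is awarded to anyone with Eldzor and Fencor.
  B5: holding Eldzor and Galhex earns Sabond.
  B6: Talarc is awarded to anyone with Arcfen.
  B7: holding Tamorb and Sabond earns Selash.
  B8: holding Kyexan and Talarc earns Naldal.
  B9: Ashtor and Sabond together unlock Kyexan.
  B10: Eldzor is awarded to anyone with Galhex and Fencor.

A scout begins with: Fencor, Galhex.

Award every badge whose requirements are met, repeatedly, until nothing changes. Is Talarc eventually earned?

Yes

With Galhex and Fencor, Eldzor is earned (B10).
With Eldzor and Fencor, Selash is earned (B4).
With Selash and Eldzor, Arcfen is earned (B2).
With Arcfen, Talarc is earned (B6).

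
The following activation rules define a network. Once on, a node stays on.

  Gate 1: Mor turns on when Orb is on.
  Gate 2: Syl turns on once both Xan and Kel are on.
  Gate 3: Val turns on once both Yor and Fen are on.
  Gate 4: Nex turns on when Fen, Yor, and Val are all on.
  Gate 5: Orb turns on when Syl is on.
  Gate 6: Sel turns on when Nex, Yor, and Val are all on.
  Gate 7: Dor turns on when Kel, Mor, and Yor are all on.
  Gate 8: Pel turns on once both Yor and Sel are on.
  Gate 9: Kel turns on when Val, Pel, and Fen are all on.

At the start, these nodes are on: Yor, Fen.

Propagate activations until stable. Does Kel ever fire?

Gate 3: Yor and Fen on → Val on.
Gate 4: Fen, Yor, and Val on → Nex on.
Nex, Yor, and Val are on, so Sel turns on (Gate 6).
Gate 8: Yor and Sel on → Pel on.
Gate 9: Val, Pel, and Fen on → Kel on.

Yes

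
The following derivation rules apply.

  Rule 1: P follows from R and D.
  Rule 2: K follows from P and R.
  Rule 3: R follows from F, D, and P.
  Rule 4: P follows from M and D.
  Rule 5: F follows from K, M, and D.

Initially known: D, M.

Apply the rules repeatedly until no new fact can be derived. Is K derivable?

K would need P and R (Rule 2), but R is never established.

No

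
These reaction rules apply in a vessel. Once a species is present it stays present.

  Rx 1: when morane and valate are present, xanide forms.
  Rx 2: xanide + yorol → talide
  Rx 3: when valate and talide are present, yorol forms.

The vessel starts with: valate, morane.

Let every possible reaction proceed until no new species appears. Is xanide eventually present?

Yes

morane and valate present → xanide forms (Rx 1).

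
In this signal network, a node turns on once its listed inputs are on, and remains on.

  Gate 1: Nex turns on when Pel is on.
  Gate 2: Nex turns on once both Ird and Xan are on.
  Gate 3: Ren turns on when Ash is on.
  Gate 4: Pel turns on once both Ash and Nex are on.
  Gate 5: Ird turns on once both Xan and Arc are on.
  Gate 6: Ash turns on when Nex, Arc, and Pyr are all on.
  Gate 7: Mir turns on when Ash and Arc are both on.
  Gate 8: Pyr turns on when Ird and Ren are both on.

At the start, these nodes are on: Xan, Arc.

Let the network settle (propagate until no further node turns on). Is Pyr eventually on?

No

Pyr would need Ird and Ren (Gate 8), but Ren never turns on.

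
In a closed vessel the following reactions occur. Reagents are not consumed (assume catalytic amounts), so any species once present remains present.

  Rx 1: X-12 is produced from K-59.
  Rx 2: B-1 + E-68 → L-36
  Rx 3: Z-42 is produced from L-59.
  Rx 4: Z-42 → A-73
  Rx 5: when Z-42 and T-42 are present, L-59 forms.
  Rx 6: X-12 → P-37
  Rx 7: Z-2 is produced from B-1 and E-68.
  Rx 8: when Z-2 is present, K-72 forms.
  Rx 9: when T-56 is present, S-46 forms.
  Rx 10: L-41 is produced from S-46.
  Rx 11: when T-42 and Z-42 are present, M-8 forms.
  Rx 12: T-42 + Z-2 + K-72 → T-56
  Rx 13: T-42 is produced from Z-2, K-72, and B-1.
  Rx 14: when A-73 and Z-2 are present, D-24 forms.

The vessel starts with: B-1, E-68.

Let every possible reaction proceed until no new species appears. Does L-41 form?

Yes

B-1 and E-68 present → Z-2 forms (Rx 7).
Z-2 present → K-72 forms (Rx 8).
Z-2, K-72, and B-1 present → T-42 forms (Rx 13).
T-42, Z-2, and K-72 present → T-56 forms (Rx 12).
T-56 present → S-46 forms (Rx 9).
S-46 present → L-41 forms (Rx 10).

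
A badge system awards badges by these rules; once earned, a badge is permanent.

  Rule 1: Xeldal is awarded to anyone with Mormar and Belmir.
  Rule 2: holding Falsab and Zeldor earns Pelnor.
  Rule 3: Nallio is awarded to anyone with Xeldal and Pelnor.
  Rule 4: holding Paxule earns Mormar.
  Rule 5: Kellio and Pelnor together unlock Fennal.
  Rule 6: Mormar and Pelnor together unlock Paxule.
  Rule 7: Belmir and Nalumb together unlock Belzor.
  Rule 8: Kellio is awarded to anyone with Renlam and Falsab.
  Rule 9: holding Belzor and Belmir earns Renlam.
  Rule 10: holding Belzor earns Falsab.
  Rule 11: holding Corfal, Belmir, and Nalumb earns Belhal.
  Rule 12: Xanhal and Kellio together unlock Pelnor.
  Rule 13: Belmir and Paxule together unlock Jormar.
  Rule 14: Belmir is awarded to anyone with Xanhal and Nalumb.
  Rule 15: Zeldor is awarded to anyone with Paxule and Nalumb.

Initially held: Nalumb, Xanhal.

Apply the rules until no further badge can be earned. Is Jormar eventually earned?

Jormar would need Belmir and Paxule (Rule 13), but Paxule is never earned.

No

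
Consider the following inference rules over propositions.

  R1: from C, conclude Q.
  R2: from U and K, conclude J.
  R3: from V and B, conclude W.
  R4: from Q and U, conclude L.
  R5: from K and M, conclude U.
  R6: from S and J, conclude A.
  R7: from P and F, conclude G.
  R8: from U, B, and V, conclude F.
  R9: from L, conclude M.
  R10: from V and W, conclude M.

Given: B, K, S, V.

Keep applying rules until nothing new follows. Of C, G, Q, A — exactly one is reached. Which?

V and B hold, so W follows (R3).
V and W hold, so M follows (R10).
From K and M, R5 gives U.
U and K hold, so J follows (R2).
From S and J, R6 gives A.
G would need P and F (R7), but P is never established. No rule produces C, and it is not given. Q would need C (R1), but C is never established.

A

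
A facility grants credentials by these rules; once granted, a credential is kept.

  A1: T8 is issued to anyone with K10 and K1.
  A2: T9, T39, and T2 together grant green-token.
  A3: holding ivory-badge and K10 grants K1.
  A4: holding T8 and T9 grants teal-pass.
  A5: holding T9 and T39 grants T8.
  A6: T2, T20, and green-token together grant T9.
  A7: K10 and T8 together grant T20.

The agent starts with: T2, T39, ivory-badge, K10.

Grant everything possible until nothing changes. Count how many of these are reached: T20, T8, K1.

Holding ivory-badge and K10 grants K1 (A3).
Holding K10 and K1 grants T8 (A1).
Holding K10 and T8 grants T20 (A7).
T20: reached.
T8: reached.
K1: reached.
All 3 are reached.

3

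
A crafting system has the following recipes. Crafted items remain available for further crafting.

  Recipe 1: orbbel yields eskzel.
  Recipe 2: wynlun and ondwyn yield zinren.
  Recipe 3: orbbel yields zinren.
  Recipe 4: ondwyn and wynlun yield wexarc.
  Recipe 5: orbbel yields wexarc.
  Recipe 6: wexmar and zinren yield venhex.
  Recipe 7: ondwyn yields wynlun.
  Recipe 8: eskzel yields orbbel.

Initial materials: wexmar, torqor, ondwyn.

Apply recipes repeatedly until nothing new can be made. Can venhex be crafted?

ondwyn → wynlun (Recipe 7).
Using Recipe 2, wynlun and ondwyn make zinren.
Using Recipe 6, wexmar and zinren make venhex.

Yes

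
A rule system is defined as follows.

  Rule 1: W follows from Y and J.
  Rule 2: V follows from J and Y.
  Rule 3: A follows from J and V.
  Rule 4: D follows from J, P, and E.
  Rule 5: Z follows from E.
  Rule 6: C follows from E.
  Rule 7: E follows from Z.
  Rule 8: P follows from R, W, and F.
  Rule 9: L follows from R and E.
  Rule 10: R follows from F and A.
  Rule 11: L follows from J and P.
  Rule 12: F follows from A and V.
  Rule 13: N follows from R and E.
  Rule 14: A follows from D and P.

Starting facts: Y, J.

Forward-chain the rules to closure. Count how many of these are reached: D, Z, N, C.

0

D would need J, P, and E (Rule 4), but E is never established.
Z would need E (Rule 5), but E is never established.
N would need R and E (Rule 13), but E is never established.
C would need E (Rule 6), but E is never established.
None of the 4 are reached.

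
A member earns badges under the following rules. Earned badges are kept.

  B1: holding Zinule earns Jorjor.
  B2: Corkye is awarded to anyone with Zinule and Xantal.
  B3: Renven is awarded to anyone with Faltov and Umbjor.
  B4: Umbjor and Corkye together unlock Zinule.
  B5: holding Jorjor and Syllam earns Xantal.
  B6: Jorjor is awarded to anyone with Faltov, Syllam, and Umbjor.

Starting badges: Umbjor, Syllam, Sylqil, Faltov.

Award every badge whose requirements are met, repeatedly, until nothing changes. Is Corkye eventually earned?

Corkye would need Zinule and Xantal (B2), but Zinule is never earned.

No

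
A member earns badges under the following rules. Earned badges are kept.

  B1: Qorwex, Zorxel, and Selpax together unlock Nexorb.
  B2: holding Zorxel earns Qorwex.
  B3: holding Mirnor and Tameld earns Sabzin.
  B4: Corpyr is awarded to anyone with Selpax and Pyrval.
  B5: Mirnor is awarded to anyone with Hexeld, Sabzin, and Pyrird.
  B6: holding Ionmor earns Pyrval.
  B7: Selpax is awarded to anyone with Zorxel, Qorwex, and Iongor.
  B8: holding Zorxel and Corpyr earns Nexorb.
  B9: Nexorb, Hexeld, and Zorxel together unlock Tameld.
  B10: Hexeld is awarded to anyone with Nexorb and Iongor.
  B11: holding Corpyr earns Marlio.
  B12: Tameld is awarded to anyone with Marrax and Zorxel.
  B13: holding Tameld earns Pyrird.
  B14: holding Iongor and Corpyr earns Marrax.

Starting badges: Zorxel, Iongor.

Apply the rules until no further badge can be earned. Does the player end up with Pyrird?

Yes

With Zorxel, Qorwex is earned (B2).
With Zorxel, Qorwex, and Iongor, Selpax is earned (B7).
With Qorwex, Zorxel, and Selpax, Nexorb is earned (B1).
With Nexorb and Iongor, Hexeld is earned (B10).
With Nexorb, Hexeld, and Zorxel, Tameld is earned (B9).
With Tameld, Pyrird is earned (B13).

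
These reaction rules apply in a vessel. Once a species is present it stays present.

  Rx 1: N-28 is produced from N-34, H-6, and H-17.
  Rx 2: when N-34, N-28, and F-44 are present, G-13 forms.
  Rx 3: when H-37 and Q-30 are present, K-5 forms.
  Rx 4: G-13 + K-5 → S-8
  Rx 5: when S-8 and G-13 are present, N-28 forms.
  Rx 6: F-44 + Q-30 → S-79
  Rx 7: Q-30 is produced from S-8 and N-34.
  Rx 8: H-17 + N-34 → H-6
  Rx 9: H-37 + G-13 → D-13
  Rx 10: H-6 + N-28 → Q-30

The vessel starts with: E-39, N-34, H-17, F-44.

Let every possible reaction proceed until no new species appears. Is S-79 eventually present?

H-17 and N-34 present → H-6 forms (Rx 8).
N-34, H-6, and H-17 present → N-28 forms (Rx 1).
H-6 and N-28 present → Q-30 forms (Rx 10).
F-44 and Q-30 present → S-79 forms (Rx 6).

Yes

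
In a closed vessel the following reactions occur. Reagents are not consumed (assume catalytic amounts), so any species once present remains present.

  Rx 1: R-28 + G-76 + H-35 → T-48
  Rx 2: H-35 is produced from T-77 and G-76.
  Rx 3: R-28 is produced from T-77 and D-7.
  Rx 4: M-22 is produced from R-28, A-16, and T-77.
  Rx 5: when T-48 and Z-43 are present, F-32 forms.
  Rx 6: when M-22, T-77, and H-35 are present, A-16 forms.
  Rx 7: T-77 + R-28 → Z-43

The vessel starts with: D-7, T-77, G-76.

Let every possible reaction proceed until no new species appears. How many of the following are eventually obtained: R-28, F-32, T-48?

T-77 and D-7 present → R-28 forms (Rx 3).
T-77 and G-76 present → H-35 forms (Rx 2).
R-28, G-76, and H-35 present → T-48 forms (Rx 1).
T-77 and R-28 present → Z-43 forms (Rx 7).
T-48 and Z-43 present → F-32 forms (Rx 5).
R-28: reached.
F-32: reached.
T-48: reached.
All 3 are reached.

3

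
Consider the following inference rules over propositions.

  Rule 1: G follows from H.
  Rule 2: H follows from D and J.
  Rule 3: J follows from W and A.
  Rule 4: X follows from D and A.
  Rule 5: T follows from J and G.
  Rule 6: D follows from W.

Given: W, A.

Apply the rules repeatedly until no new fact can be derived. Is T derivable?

Yes

From W, Rule 6 gives D.
From W and A, Rule 3 gives J.
From D and J, Rule 2 gives H.
H holds, so G follows (Rule 1).
From J and G, Rule 5 gives T.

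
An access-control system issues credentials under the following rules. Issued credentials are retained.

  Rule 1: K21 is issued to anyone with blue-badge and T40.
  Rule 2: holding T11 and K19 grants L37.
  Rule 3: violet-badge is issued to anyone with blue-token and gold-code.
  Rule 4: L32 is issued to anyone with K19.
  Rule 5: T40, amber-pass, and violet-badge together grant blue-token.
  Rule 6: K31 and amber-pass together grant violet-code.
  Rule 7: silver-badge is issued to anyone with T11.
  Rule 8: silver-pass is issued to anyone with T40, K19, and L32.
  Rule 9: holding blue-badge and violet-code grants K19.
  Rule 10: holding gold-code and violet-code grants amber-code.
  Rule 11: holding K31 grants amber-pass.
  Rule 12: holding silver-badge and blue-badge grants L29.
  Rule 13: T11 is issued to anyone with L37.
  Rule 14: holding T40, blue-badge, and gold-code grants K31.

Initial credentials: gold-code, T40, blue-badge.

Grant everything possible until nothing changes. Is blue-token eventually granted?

No

blue-token would need T40, amber-pass, and violet-badge (Rule 5), but violet-badge is never granted.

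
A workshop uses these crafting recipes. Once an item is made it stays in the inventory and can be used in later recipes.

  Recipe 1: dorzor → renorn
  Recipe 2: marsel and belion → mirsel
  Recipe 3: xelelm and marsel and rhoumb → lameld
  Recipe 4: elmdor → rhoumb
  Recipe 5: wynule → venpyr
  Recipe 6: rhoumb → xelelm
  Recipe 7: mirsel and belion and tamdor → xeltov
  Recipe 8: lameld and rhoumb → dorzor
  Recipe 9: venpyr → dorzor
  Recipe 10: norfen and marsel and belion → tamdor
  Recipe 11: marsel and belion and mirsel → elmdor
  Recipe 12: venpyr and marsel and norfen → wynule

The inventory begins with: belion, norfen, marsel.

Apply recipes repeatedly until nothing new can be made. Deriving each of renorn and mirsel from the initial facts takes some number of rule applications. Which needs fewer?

mirsel

mirsel: Using Recipe 2, marsel and belion make mirsel. [1 rule application]
renorn: Using Recipe 2, marsel and belion make mirsel. Using Recipe 11, marsel, belion, and mirsel make elmdor. Using Recipe 4, elmdor makes rhoumb. Using Recipe 6, rhoumb makes xelelm. xelelm and marsel and rhoumb → lameld (Recipe 3). Using Recipe 8, lameld and rhoumb make dorzor. dorzor → renorn (Recipe 1). [7 rule applications]
mirsel needs fewer.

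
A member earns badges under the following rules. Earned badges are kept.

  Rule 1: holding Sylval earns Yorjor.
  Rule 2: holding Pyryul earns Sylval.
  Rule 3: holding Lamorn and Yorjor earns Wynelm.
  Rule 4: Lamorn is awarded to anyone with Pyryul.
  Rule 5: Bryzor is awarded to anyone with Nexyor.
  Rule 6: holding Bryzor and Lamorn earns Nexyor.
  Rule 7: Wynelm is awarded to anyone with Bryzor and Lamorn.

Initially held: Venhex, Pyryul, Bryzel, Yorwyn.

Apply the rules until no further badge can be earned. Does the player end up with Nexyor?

No

Nexyor would need Bryzor and Lamorn (Rule 6), but Bryzor is never earned.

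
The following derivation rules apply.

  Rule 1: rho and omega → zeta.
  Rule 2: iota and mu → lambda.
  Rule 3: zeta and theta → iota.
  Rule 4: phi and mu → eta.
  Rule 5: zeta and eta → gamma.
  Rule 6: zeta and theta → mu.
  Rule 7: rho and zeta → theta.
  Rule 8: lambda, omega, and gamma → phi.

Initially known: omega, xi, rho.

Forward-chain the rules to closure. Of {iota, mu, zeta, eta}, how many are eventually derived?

From rho and omega, Rule 1 gives zeta.
From rho and zeta, Rule 7 gives theta.
zeta and theta hold, so mu follows (Rule 6).
From zeta and theta, Rule 3 gives iota.
iota: reached.
mu: reached.
zeta: reached.
eta would need phi and mu (Rule 4), but phi is never established.
Reached: iota, mu, and zeta — 3 of the 4.

3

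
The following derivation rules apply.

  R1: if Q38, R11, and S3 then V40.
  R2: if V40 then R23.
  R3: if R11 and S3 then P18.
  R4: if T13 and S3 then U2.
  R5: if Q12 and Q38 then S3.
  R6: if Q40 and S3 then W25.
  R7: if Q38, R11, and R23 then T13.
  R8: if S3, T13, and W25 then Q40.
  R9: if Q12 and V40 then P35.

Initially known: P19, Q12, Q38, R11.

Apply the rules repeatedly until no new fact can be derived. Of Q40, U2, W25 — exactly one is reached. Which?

From Q12 and Q38, R5 gives S3.
Q38, R11, and S3 hold, so V40 follows (R1).
From V40, R2 gives R23.
Q38, R11, and R23 hold, so T13 follows (R7).
From T13 and S3, R4 gives U2.
Q40 would need S3, T13, and W25 (R8), but W25 is never established. W25 would need Q40 and S3 (R6), but Q40 is never established.

U2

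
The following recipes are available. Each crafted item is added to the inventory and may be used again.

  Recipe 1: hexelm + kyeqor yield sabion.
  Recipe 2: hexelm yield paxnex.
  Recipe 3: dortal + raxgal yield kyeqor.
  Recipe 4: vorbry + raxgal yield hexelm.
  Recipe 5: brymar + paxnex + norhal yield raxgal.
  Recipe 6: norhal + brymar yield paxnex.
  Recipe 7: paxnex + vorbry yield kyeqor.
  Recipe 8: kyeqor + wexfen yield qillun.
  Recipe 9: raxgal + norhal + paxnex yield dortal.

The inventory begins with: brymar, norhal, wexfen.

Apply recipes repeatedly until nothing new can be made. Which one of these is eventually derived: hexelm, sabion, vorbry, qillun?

qillun

Using Recipe 6, norhal and brymar make paxnex.
brymar + paxnex + norhal → raxgal (Recipe 5).
raxgal + norhal + paxnex → dortal (Recipe 9).
dortal + raxgal → kyeqor (Recipe 3).
Using Recipe 8, kyeqor and wexfen make qillun.
sabion would need hexelm and kyeqor (Recipe 1), but hexelm is never obtained. No rule produces vorbry, and it is not given. hexelm would need vorbry and raxgal (Recipe 4), but vorbry is never obtained.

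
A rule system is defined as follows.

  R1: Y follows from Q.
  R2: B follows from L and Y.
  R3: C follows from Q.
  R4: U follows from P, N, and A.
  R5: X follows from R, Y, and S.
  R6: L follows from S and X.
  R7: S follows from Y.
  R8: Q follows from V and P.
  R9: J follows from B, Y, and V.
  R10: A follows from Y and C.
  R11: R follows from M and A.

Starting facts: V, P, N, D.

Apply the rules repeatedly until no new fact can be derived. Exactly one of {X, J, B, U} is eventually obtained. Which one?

U

From V and P, R8 gives Q.
Q holds, so Y follows (R1).
From Q, R3 gives C.
Y and C hold, so A follows (R10).
P, N, and A hold, so U follows (R4).
J would need B, Y, and V (R9), but B is never established. X would need R, Y, and S (R5), but R is never established. B would need L and Y (R2), but L is never established.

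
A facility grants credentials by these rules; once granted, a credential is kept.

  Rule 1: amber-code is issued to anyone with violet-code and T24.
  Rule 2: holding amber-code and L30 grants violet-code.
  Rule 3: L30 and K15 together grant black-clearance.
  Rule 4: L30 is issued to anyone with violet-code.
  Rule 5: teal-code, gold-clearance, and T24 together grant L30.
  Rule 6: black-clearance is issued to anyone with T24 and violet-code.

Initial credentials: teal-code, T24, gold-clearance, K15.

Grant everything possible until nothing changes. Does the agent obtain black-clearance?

Yes

Holding teal-code, gold-clearance, and T24 grants L30 (Rule 5).
Holding L30 and K15 grants black-clearance (Rule 3).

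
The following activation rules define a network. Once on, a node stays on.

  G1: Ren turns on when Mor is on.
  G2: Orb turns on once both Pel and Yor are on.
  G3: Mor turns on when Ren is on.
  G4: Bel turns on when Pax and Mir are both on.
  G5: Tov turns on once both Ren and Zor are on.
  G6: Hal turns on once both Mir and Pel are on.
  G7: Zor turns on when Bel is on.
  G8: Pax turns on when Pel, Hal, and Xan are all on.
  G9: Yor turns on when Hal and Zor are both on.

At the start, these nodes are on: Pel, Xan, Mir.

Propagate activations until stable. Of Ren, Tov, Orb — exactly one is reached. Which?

Orb

G6: Mir and Pel on → Hal on.
G8: Pel, Hal, and Xan on → Pax on.
Pax and Mir are on, so Bel turns on (G4).
Bel is on, so Zor turns on (G7).
Hal and Zor are on, so Yor turns on (G9).
G2: Pel and Yor on → Orb on.
Tov would need Ren and Zor (G5), but Ren never turns on. Ren would need Mor (G1), but Mor never turns on.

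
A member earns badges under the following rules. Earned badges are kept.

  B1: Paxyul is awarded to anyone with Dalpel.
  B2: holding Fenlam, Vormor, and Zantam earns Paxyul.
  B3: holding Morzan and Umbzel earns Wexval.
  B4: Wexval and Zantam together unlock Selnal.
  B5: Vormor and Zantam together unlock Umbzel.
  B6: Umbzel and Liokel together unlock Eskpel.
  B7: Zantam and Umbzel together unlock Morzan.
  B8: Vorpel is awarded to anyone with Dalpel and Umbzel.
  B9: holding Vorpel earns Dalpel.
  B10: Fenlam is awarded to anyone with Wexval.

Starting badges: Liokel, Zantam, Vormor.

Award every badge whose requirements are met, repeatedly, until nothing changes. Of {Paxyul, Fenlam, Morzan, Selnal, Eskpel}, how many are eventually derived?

5

With Vormor and Zantam, Umbzel is earned (B5).
With Umbzel and Liokel, Eskpel is earned (B6).
With Zantam and Umbzel, Morzan is earned (B7).
With Morzan and Umbzel, Wexval is earned (B3).
With Wexval and Zantam, Selnal is earned (B4).
With Wexval, Fenlam is earned (B10).
With Fenlam, Vormor, and Zantam, Paxyul is earned (B2).
Paxyul: reached.
Fenlam: reached.
Morzan: reached.
Selnal: reached.
Eskpel: reached.
All 5 are reached.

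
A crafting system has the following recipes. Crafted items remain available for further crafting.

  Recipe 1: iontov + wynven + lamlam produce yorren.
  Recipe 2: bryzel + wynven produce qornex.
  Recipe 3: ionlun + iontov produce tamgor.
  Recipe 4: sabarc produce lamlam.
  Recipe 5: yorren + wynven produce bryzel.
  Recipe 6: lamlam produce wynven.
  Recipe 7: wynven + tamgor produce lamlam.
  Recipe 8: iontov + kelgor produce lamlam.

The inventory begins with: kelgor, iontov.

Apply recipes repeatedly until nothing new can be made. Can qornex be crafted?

iontov + kelgor → lamlam (Recipe 8).
Using Recipe 6, lamlam makes wynven.
Using Recipe 1, iontov, wynven, and lamlam make yorren.
Using Recipe 5, yorren and wynven make bryzel.
bryzel + wynven → qornex (Recipe 2).

Yes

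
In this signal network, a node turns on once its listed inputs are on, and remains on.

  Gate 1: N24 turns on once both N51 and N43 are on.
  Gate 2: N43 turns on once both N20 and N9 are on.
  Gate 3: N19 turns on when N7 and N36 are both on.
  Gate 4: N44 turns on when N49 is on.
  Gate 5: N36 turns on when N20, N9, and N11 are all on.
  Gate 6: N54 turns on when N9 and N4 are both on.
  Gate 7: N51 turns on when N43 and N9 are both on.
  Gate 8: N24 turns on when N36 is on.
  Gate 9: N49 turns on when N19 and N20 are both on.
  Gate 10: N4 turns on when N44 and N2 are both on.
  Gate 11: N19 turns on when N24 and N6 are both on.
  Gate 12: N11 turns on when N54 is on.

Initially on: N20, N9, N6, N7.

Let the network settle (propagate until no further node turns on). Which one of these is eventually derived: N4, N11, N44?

Gate 2: N20 and N9 on → N43 on.
N43 and N9 are on, so N51 turns on (Gate 7).
N51 and N43 are on, so N24 turns on (Gate 1).
Gate 11: N24 and N6 on → N19 on.
N19 and N20 are on, so N49 turns on (Gate 9).
N49 is on, so N44 turns on (Gate 4).
N11 would need N54 (Gate 12), but N54 never turns on. N4 would need N44 and N2 (Gate 10), but N2 never turns on.

N44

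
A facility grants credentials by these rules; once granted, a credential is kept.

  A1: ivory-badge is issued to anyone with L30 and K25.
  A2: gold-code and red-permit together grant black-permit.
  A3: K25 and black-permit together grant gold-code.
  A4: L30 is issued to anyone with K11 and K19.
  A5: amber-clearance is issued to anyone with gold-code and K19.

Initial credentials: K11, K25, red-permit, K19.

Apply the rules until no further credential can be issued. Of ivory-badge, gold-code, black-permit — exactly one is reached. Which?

ivory-badge

Holding K11 and K19 grants L30 (A4).
Holding L30 and K25 grants ivory-badge (A1).
gold-code would need K25 and black-permit (A3), but black-permit is never granted. black-permit would need gold-code and red-permit (A2), but gold-code is never granted.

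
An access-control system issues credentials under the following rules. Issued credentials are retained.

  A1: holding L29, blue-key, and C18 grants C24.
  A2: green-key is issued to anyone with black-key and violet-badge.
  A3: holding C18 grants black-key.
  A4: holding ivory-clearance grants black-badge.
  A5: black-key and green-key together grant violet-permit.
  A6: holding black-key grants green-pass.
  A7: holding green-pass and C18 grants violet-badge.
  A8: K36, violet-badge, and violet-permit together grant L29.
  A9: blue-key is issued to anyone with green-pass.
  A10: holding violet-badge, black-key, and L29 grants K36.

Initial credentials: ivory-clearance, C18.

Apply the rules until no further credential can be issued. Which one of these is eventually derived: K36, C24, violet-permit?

violet-permit

Holding C18 grants black-key (A3).
Holding black-key grants green-pass (A6).
Holding green-pass and C18 grants violet-badge (A7).
Holding black-key and violet-badge grants green-key (A2).
Holding black-key and green-key grants violet-permit (A5).
C24 would need L29, blue-key, and C18 (A1), but L29 is never granted. K36 would need violet-badge, black-key, and L29 (A10), but L29 is never granted.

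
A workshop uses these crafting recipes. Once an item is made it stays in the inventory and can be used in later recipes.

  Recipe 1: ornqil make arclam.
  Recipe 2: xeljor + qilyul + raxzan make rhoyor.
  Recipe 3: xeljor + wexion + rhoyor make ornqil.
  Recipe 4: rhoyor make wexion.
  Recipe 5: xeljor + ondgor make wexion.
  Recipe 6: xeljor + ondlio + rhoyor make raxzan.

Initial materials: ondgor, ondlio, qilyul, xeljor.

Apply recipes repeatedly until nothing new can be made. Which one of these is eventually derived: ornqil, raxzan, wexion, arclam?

wexion

xeljor + ondgor → wexion (Recipe 5).
arclam would need ornqil (Recipe 1), but ornqil is never obtained. raxzan would need xeljor, ondlio, and rhoyor (Recipe 6), but rhoyor is never obtained. ornqil would need xeljor, wexion, and rhoyor (Recipe 3), but rhoyor is never obtained.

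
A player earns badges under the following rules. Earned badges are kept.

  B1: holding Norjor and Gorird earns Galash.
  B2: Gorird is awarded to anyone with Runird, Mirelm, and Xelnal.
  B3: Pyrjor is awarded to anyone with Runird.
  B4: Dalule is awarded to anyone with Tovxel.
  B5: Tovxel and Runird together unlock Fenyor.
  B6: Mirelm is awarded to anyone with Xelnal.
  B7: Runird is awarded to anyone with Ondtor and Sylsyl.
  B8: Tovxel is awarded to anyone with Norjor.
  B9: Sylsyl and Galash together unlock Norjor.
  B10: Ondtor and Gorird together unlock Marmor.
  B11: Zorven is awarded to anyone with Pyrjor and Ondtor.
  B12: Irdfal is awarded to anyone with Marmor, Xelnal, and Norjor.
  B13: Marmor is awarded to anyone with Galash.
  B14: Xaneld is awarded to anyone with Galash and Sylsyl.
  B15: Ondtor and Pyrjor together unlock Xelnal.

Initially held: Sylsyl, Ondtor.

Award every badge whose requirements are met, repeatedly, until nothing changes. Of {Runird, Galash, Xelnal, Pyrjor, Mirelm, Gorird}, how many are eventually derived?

With Ondtor and Sylsyl, Runird is earned (B7).
With Runird, Pyrjor is earned (B3).
With Ondtor and Pyrjor, Xelnal is earned (B15).
With Xelnal, Mirelm is earned (B6).
With Runird, Mirelm, and Xelnal, Gorird is earned (B2).
Runird: reached.
Galash would need Norjor and Gorird (B1), but Norjor is never earned.
Xelnal: reached.
Pyrjor: reached.
Mirelm: reached.
Gorird: reached.
Reached: Runird, Xelnal, Pyrjor, Mirelm, and Gorird — 5 of the 6.

5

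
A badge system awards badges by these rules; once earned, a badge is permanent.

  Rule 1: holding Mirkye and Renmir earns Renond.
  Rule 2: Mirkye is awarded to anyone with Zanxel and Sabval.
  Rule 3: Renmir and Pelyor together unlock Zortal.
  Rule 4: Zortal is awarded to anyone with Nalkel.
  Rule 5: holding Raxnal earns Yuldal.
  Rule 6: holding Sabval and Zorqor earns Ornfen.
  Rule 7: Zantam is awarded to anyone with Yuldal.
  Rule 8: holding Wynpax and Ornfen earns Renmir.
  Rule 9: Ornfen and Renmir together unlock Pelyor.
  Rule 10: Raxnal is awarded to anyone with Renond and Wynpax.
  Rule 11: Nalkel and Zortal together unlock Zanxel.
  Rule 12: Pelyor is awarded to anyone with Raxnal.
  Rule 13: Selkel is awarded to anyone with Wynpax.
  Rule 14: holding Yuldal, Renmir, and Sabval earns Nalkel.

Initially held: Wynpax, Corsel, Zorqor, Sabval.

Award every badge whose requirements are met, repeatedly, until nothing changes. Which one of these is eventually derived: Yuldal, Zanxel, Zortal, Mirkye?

Zortal

With Sabval and Zorqor, Ornfen is earned (Rule 6).
With Wynpax and Ornfen, Renmir is earned (Rule 8).
With Ornfen and Renmir, Pelyor is earned (Rule 9).
With Renmir and Pelyor, Zortal is earned (Rule 3).
Mirkye would need Zanxel and Sabval (Rule 2), but Zanxel is never earned. Yuldal would need Raxnal (Rule 5), but Raxnal is never earned. Zanxel would need Nalkel and Zortal (Rule 11), but Nalkel is never earned.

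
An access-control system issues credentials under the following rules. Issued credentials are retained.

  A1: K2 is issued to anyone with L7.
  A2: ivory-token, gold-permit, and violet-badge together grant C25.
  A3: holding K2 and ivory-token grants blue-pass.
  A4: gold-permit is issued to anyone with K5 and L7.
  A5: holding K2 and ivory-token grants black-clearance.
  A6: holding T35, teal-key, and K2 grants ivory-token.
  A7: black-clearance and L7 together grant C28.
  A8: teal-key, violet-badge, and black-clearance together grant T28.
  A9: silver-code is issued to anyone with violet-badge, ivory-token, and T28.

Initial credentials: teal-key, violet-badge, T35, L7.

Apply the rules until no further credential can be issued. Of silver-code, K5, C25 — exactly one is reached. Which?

Holding L7 grants K2 (A1).
Holding T35, teal-key, and K2 grants ivory-token (A6).
Holding K2 and ivory-token grants black-clearance (A5).
Holding teal-key, violet-badge, and black-clearance grants T28 (A8).
Holding violet-badge, ivory-token, and T28 grants silver-code (A9).
C25 would need ivory-token, gold-permit, and violet-badge (A2), but gold-permit is never granted. No rule produces K5, and it is not given.

silver-code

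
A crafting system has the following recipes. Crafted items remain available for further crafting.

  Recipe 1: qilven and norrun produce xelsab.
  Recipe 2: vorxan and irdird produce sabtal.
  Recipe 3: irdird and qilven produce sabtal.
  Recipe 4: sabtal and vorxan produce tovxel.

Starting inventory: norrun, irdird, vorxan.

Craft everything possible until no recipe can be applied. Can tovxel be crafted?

Yes

Using Recipe 2, vorxan and irdird make sabtal.
sabtal and vorxan → tovxel (Recipe 4).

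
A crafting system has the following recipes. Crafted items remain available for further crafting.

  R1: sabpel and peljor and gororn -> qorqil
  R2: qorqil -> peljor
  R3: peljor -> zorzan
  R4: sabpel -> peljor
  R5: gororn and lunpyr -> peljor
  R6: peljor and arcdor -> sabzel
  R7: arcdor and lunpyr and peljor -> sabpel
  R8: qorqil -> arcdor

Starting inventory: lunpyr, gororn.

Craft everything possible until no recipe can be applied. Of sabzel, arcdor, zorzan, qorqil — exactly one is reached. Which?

zorzan

gororn and lunpyr -> peljor (R5).
Using R3, peljor makes zorzan.
arcdor would need qorqil (R8), but qorqil is never obtained. qorqil would need sabpel, peljor, and gororn (R1), but sabpel is never obtained. sabzel would need peljor and arcdor (R6), but arcdor is never obtained.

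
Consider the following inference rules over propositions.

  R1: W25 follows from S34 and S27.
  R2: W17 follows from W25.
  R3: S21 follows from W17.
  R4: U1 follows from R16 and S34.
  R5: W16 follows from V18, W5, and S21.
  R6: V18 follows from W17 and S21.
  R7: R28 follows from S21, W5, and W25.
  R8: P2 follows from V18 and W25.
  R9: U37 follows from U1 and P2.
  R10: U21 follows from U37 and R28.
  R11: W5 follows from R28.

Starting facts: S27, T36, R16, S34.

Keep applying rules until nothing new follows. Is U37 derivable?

Yes

S34 and S27 hold, so W25 follows (R1).
R16 and S34 hold, so U1 follows (R4).
W25 holds, so W17 follows (R2).
From W17, R3 gives S21.
From W17 and S21, R6 gives V18.
From V18 and W25, R8 gives P2.
From U1 and P2, R9 gives U37.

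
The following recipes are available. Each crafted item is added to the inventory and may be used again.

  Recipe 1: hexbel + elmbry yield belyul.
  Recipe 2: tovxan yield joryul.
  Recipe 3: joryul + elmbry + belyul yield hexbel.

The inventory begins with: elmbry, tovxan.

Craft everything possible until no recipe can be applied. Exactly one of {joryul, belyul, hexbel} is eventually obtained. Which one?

Using Recipe 2, tovxan makes joryul.
hexbel would need joryul, elmbry, and belyul (Recipe 3), but belyul is never obtained. belyul would need hexbel and elmbry (Recipe 1), but hexbel is never obtained.

joryul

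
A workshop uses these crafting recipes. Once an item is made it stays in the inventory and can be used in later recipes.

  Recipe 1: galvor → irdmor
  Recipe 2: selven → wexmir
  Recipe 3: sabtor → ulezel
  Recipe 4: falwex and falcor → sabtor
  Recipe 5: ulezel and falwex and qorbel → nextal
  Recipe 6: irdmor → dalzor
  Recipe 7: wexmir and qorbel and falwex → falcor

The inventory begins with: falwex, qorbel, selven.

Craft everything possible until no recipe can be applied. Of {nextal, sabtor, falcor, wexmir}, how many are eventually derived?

4

Using Recipe 2, selven makes wexmir.
wexmir and qorbel and falwex → falcor (Recipe 7).
Using Recipe 4, falwex and falcor make sabtor.
Using Recipe 3, sabtor makes ulezel.
ulezel and falwex and qorbel → nextal (Recipe 5).
nextal: reached.
sabtor: reached.
falcor: reached.
wexmir: reached.
All 4 are reached.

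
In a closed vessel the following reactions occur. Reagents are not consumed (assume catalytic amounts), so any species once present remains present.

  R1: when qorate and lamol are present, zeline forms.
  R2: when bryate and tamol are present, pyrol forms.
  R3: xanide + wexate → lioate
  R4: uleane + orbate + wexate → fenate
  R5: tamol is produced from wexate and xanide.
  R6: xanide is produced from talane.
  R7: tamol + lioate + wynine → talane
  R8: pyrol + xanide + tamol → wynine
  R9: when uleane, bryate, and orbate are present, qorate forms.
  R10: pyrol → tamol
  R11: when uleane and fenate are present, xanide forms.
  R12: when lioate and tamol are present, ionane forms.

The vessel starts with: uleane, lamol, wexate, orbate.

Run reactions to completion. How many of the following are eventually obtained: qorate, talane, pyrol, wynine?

qorate would need uleane, bryate, and orbate (R9), but bryate never forms.
talane would need tamol, lioate, and wynine (R7), but wynine never forms.
pyrol would need bryate and tamol (R2), but bryate never forms.
wynine would need pyrol, xanide, and tamol (R8), but pyrol never forms.
None of the 4 are reached.

0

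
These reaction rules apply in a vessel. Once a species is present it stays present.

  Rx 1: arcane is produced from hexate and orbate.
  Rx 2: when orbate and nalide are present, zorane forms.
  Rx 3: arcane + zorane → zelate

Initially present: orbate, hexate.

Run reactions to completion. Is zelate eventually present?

No

zelate would need arcane and zorane (Rx 3), but zorane never forms.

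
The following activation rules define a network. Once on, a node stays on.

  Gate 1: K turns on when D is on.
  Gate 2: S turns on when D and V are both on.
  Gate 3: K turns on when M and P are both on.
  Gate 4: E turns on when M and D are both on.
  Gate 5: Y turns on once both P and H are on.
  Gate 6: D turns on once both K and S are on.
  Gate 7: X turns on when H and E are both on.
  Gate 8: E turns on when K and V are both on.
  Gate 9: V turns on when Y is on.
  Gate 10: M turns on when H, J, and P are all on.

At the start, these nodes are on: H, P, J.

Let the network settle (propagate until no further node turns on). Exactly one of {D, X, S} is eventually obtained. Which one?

Gate 10: H, J, and P on → M on.
P and H are on, so Y turns on (Gate 5).
Gate 9: Y on → V on.
M and P are on, so K turns on (Gate 3).
K and V are on, so E turns on (Gate 8).
Gate 7: H and E on → X on.
D would need K and S (Gate 6), but S never turns on. S would need D and V (Gate 2), but D never turns on.

X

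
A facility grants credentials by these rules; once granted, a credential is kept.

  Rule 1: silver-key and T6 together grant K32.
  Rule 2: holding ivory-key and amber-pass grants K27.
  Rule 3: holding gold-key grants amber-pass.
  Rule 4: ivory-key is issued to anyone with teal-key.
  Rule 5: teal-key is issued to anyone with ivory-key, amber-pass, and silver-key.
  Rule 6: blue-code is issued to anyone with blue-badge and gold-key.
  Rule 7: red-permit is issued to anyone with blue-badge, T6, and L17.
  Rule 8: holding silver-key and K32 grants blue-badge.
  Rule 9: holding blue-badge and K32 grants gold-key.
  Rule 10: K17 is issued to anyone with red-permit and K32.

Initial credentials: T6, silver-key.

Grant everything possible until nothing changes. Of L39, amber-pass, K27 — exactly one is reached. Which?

amber-pass

Holding silver-key and T6 grants K32 (Rule 1).
Holding silver-key and K32 grants blue-badge (Rule 8).
Holding blue-badge and K32 grants gold-key (Rule 9).
Holding gold-key grants amber-pass (Rule 3).
K27 would need ivory-key and amber-pass (Rule 2), but ivory-key is never granted. No rule produces L39, and it is not given.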